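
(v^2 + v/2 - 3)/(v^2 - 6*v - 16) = (v - 3/2)/(v - 8)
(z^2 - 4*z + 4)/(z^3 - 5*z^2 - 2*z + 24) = (z^2 - 4*z + 4)/(z^3 - 5*z^2 - 2*z + 24)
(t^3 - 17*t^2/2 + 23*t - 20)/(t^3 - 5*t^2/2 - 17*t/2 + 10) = (2*t^2 - 9*t + 10)/(2*t^2 + 3*t - 5)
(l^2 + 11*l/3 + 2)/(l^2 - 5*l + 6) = (l^2 + 11*l/3 + 2)/(l^2 - 5*l + 6)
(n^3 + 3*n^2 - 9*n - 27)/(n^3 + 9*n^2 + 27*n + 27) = (n - 3)/(n + 3)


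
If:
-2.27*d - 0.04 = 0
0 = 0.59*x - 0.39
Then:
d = -0.02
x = 0.66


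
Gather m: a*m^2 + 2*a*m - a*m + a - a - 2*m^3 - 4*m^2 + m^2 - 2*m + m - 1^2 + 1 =-2*m^3 + m^2*(a - 3) + m*(a - 1)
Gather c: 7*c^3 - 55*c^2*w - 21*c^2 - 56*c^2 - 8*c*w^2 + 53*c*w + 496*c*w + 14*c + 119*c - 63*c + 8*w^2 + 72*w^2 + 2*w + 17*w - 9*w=7*c^3 + c^2*(-55*w - 77) + c*(-8*w^2 + 549*w + 70) + 80*w^2 + 10*w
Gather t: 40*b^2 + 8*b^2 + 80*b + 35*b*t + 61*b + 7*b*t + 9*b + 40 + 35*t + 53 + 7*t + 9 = 48*b^2 + 150*b + t*(42*b + 42) + 102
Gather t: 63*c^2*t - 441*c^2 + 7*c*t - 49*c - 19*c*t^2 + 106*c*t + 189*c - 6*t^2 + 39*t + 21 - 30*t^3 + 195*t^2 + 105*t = -441*c^2 + 140*c - 30*t^3 + t^2*(189 - 19*c) + t*(63*c^2 + 113*c + 144) + 21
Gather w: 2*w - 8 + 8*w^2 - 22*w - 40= 8*w^2 - 20*w - 48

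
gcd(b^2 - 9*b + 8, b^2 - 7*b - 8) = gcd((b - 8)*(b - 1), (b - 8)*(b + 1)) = b - 8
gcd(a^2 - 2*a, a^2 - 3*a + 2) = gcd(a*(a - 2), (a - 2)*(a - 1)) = a - 2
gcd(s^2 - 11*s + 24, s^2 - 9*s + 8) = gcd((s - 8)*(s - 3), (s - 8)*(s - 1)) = s - 8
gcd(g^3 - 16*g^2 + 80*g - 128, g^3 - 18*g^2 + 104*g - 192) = g^2 - 12*g + 32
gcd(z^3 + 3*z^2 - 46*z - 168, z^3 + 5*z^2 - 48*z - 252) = z^2 - z - 42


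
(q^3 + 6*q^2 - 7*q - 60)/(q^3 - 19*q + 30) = (q + 4)/(q - 2)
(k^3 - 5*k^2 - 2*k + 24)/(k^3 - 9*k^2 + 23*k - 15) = (k^2 - 2*k - 8)/(k^2 - 6*k + 5)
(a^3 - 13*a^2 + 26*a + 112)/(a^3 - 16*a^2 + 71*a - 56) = (a + 2)/(a - 1)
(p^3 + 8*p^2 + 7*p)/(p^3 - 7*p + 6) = p*(p^2 + 8*p + 7)/(p^3 - 7*p + 6)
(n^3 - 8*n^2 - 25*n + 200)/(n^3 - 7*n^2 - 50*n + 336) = (n^2 - 25)/(n^2 + n - 42)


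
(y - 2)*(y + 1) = y^2 - y - 2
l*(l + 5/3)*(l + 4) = l^3 + 17*l^2/3 + 20*l/3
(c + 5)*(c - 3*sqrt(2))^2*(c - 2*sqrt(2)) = c^4 - 8*sqrt(2)*c^3 + 5*c^3 - 40*sqrt(2)*c^2 + 42*c^2 - 36*sqrt(2)*c + 210*c - 180*sqrt(2)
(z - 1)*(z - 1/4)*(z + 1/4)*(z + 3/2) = z^4 + z^3/2 - 25*z^2/16 - z/32 + 3/32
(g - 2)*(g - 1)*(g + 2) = g^3 - g^2 - 4*g + 4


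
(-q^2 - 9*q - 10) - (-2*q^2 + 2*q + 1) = q^2 - 11*q - 11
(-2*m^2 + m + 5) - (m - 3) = 8 - 2*m^2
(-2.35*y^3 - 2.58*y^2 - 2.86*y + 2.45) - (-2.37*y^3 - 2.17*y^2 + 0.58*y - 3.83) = 0.02*y^3 - 0.41*y^2 - 3.44*y + 6.28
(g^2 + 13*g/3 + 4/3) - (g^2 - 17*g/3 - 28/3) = 10*g + 32/3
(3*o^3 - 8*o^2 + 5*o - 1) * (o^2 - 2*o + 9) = 3*o^5 - 14*o^4 + 48*o^3 - 83*o^2 + 47*o - 9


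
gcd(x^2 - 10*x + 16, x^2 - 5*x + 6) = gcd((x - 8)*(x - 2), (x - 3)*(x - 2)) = x - 2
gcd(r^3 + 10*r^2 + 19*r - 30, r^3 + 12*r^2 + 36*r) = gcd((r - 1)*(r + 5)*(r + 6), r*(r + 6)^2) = r + 6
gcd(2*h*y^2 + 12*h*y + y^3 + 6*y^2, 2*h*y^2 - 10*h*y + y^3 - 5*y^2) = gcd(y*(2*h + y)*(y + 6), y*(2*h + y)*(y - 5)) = 2*h*y + y^2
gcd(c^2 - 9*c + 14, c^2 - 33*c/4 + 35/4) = c - 7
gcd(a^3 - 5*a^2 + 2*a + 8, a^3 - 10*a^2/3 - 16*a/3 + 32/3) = a - 4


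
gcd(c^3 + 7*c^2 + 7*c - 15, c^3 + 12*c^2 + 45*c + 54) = c + 3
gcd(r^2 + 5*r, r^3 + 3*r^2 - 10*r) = r^2 + 5*r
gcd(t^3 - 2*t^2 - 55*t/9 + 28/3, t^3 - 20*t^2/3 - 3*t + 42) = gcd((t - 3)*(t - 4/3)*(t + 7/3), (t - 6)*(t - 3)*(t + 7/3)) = t^2 - 2*t/3 - 7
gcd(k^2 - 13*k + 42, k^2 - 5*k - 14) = k - 7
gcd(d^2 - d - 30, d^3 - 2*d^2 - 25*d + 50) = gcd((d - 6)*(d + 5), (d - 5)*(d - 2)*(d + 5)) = d + 5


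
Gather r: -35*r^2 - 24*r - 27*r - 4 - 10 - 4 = -35*r^2 - 51*r - 18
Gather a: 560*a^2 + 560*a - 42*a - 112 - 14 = 560*a^2 + 518*a - 126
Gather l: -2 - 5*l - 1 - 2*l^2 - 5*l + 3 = -2*l^2 - 10*l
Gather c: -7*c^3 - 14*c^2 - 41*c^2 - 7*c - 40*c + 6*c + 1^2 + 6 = -7*c^3 - 55*c^2 - 41*c + 7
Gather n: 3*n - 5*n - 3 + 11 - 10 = -2*n - 2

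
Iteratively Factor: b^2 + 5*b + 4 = (b + 4)*(b + 1)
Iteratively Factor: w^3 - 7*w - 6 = (w - 3)*(w^2 + 3*w + 2) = (w - 3)*(w + 1)*(w + 2)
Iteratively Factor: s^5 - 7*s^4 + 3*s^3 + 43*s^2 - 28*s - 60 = (s - 2)*(s^4 - 5*s^3 - 7*s^2 + 29*s + 30) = (s - 2)*(s + 2)*(s^3 - 7*s^2 + 7*s + 15) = (s - 5)*(s - 2)*(s + 2)*(s^2 - 2*s - 3) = (s - 5)*(s - 3)*(s - 2)*(s + 2)*(s + 1)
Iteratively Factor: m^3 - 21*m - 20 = (m + 4)*(m^2 - 4*m - 5) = (m - 5)*(m + 4)*(m + 1)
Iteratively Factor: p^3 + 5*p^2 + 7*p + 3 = (p + 1)*(p^2 + 4*p + 3) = (p + 1)*(p + 3)*(p + 1)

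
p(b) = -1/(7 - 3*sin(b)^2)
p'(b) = -6*sin(b)*cos(b)/(7 - 3*sin(b)^2)^2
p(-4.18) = -0.21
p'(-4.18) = 0.12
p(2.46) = -0.17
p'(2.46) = 0.09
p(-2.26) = -0.19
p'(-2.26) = -0.11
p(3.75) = -0.17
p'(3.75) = -0.08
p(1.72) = -0.25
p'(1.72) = 0.05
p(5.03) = -0.23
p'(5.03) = 0.10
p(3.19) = -0.14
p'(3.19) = -0.01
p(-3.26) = -0.14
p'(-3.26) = 0.01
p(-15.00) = -0.17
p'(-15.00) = -0.09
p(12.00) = -0.16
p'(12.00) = 0.07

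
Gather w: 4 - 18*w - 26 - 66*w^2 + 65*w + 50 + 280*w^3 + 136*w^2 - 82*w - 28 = 280*w^3 + 70*w^2 - 35*w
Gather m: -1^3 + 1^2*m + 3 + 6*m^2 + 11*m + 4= 6*m^2 + 12*m + 6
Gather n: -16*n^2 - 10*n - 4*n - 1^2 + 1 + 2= -16*n^2 - 14*n + 2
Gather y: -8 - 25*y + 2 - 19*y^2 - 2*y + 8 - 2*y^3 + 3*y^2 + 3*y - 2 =-2*y^3 - 16*y^2 - 24*y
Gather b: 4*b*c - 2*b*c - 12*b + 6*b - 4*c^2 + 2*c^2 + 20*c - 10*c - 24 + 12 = b*(2*c - 6) - 2*c^2 + 10*c - 12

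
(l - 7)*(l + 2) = l^2 - 5*l - 14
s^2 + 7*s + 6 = (s + 1)*(s + 6)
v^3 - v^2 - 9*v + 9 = (v - 3)*(v - 1)*(v + 3)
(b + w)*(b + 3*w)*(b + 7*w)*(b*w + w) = b^4*w + 11*b^3*w^2 + b^3*w + 31*b^2*w^3 + 11*b^2*w^2 + 21*b*w^4 + 31*b*w^3 + 21*w^4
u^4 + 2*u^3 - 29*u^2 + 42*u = u*(u - 3)*(u - 2)*(u + 7)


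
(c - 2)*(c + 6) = c^2 + 4*c - 12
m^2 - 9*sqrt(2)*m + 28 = (m - 7*sqrt(2))*(m - 2*sqrt(2))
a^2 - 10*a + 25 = (a - 5)^2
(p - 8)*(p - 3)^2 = p^3 - 14*p^2 + 57*p - 72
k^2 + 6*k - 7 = (k - 1)*(k + 7)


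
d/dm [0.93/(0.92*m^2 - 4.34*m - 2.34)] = (4.0362 - 1.7112*m)/(-0.92*m^2 + 4.34*m + 2.34)^2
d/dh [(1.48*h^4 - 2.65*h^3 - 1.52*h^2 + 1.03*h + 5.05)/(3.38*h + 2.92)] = (15.0072*h^4 - 0.627599999999996*h^3 - 28.3516*h^2 - 8.8768*h - 14.0614)/(11.4244*h^2 + 19.7392*h + 8.5264)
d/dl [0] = 0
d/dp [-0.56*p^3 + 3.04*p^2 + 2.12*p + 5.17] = -1.68*p^2 + 6.08*p + 2.12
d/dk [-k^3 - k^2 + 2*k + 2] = -3*k^2 - 2*k + 2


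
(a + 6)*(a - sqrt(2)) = a^2 - sqrt(2)*a + 6*a - 6*sqrt(2)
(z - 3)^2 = z^2 - 6*z + 9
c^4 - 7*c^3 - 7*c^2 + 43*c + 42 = (c - 7)*(c - 3)*(c + 1)*(c + 2)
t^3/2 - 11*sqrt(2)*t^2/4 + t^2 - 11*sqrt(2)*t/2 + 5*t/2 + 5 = (t/2 + 1)*(t - 5*sqrt(2))*(t - sqrt(2)/2)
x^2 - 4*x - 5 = (x - 5)*(x + 1)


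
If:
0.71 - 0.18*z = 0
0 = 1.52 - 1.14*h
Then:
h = 1.33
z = 3.94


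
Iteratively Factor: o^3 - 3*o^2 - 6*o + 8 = (o - 4)*(o^2 + o - 2) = (o - 4)*(o + 2)*(o - 1)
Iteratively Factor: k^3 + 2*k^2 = (k + 2)*(k^2) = k*(k + 2)*(k)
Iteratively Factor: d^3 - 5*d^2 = (d)*(d^2 - 5*d) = d*(d - 5)*(d)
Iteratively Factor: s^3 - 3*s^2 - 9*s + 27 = (s - 3)*(s^2 - 9) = (s - 3)^2*(s + 3)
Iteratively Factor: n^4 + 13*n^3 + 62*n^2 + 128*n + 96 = (n + 4)*(n^3 + 9*n^2 + 26*n + 24) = (n + 2)*(n + 4)*(n^2 + 7*n + 12) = (n + 2)*(n + 4)^2*(n + 3)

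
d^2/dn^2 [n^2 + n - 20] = 2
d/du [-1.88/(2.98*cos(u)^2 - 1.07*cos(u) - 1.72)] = (2.0116 - 11.2048*cos(u))*sin(u)/(-2.98*cos(u)^2 + 1.07*cos(u) + 1.72)^2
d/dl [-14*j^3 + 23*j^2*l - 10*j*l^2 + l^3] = 23*j^2 - 20*j*l + 3*l^2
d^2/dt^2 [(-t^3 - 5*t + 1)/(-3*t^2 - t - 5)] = 2*(31*t^3 - 12*t^2 - 159*t - 11)/(27*t^6 + 27*t^5 + 144*t^4 + 91*t^3 + 240*t^2 + 75*t + 125)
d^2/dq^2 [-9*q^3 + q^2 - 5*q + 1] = 2 - 54*q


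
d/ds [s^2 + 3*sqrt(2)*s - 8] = 2*s + 3*sqrt(2)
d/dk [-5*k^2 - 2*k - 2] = -10*k - 2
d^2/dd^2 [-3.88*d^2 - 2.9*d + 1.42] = -7.76000000000000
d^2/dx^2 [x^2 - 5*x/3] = 2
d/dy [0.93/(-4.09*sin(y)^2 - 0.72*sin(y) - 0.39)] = (7.6074*sin(y) + 0.6696)*cos(y)/(4.09*sin(y)^2 + 0.72*sin(y) + 0.39)^2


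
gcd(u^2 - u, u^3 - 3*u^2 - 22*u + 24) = u - 1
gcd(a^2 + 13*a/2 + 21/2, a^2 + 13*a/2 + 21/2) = a^2 + 13*a/2 + 21/2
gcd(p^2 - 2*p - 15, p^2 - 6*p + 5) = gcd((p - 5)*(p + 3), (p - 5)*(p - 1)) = p - 5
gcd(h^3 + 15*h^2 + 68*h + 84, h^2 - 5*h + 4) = 1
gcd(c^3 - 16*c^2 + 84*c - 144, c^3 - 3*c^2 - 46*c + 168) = c^2 - 10*c + 24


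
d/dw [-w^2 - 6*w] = -2*w - 6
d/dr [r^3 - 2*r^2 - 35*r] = 3*r^2 - 4*r - 35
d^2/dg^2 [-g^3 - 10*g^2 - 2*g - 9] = -6*g - 20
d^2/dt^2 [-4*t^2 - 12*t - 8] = -8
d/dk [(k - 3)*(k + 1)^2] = (k + 1)*(3*k - 5)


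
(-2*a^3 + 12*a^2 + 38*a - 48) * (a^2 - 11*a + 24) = -2*a^5 + 34*a^4 - 142*a^3 - 178*a^2 + 1440*a - 1152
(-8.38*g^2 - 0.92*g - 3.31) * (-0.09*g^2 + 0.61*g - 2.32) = 0.7542*g^4 - 5.029*g^3 + 19.1783*g^2 + 0.1153*g + 7.6792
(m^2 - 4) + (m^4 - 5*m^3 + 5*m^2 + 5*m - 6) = m^4 - 5*m^3 + 6*m^2 + 5*m - 10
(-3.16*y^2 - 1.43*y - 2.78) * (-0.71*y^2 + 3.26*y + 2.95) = 2.2436*y^4 - 9.2863*y^3 - 12.01*y^2 - 13.2813*y - 8.201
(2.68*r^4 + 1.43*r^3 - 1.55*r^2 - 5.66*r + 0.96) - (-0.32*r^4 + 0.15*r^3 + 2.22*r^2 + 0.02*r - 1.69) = 3.0*r^4 + 1.28*r^3 - 3.77*r^2 - 5.68*r + 2.65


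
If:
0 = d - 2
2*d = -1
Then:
No Solution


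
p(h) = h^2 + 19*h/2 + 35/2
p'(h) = 2*h + 19/2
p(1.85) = 38.50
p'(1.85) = 13.20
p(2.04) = 41.04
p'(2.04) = 13.58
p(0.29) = 20.34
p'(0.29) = 10.08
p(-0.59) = 12.24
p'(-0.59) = 8.32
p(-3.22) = -2.72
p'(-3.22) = 3.06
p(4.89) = 87.87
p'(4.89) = 19.28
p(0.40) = 21.46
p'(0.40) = 10.30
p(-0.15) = 16.10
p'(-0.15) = 9.20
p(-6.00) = -3.50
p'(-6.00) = -2.50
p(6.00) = 110.50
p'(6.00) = 21.50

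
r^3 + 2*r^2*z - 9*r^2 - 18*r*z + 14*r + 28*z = (r - 7)*(r - 2)*(r + 2*z)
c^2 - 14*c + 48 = (c - 8)*(c - 6)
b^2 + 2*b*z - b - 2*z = (b - 1)*(b + 2*z)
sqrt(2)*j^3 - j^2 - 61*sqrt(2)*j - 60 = (j - 6*sqrt(2))*(j + 5*sqrt(2))*(sqrt(2)*j + 1)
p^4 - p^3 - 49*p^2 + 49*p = p*(p - 7)*(p - 1)*(p + 7)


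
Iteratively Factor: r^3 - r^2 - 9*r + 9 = (r + 3)*(r^2 - 4*r + 3) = (r - 3)*(r + 3)*(r - 1)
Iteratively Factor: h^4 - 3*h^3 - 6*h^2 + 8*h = (h + 2)*(h^3 - 5*h^2 + 4*h) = (h - 4)*(h + 2)*(h^2 - h) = h*(h - 4)*(h + 2)*(h - 1)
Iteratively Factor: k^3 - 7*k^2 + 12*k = (k - 4)*(k^2 - 3*k) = (k - 4)*(k - 3)*(k)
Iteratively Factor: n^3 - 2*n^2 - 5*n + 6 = (n - 1)*(n^2 - n - 6) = (n - 1)*(n + 2)*(n - 3)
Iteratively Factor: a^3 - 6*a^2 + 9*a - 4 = (a - 1)*(a^2 - 5*a + 4) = (a - 1)^2*(a - 4)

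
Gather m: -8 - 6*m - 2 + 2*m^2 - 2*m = 2*m^2 - 8*m - 10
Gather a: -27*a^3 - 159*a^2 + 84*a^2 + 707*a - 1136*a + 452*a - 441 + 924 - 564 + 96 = -27*a^3 - 75*a^2 + 23*a + 15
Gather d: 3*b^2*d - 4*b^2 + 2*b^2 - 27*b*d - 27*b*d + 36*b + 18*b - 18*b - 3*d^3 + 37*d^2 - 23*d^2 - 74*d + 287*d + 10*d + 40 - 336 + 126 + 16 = -2*b^2 + 36*b - 3*d^3 + 14*d^2 + d*(3*b^2 - 54*b + 223) - 154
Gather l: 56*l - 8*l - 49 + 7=48*l - 42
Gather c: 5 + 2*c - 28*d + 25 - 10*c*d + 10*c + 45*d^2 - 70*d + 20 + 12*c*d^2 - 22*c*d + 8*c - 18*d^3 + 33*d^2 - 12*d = c*(12*d^2 - 32*d + 20) - 18*d^3 + 78*d^2 - 110*d + 50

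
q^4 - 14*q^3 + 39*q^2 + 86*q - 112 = (q - 8)*(q - 7)*(q - 1)*(q + 2)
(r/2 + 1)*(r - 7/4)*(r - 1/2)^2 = r^4/2 - 3*r^3/8 - 7*r^2/4 + 57*r/32 - 7/16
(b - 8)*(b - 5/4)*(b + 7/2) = b^3 - 23*b^2/4 - 179*b/8 + 35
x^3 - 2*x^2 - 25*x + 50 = (x - 5)*(x - 2)*(x + 5)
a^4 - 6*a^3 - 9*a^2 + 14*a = a*(a - 7)*(a - 1)*(a + 2)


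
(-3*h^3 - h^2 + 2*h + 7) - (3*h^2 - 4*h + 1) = -3*h^3 - 4*h^2 + 6*h + 6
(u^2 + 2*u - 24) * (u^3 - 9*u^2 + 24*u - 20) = u^5 - 7*u^4 - 18*u^3 + 244*u^2 - 616*u + 480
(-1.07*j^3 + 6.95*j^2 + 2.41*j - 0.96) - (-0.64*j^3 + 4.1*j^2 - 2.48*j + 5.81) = -0.43*j^3 + 2.85*j^2 + 4.89*j - 6.77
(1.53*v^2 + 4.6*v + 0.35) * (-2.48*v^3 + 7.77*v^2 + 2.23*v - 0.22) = -3.7944*v^5 + 0.4801*v^4 + 38.2859*v^3 + 12.6409*v^2 - 0.2315*v - 0.077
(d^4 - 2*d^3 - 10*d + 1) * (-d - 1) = -d^5 + d^4 + 2*d^3 + 10*d^2 + 9*d - 1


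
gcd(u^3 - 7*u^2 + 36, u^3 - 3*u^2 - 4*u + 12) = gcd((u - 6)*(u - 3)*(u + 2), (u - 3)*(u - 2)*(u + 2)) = u^2 - u - 6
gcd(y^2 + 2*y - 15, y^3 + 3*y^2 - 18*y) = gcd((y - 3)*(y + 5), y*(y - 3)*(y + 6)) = y - 3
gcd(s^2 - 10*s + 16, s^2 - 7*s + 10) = s - 2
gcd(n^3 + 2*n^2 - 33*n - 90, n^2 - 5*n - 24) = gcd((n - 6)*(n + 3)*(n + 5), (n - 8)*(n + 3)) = n + 3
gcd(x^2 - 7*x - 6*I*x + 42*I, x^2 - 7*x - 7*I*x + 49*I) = x - 7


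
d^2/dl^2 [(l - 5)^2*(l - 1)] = 6*l - 22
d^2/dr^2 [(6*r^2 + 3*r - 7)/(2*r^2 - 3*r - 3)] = 12*(8*r^3 + 4*r^2 + 30*r - 13)/(8*r^6 - 36*r^5 + 18*r^4 + 81*r^3 - 27*r^2 - 81*r - 27)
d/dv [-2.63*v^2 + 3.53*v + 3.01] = 3.53 - 5.26*v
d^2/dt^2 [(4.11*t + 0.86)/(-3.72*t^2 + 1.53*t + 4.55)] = ((4.11*t + 0.86)*(7.44*t - 1.53)*(14.88*t - 3.06) + (91.7352*t - 6.1782)*(-3.72*t^2 + 1.53*t + 4.55))/(-3.72*t^2 + 1.53*t + 4.55)^3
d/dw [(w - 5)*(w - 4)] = 2*w - 9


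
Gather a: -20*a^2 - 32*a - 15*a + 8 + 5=-20*a^2 - 47*a + 13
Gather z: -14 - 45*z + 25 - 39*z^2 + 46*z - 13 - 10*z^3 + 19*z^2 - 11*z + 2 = -10*z^3 - 20*z^2 - 10*z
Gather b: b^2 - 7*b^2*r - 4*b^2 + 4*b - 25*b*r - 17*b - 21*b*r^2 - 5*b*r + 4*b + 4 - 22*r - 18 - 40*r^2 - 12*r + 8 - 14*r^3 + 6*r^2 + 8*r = b^2*(-7*r - 3) + b*(-21*r^2 - 30*r - 9) - 14*r^3 - 34*r^2 - 26*r - 6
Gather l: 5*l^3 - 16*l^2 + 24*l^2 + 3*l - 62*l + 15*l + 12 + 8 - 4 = 5*l^3 + 8*l^2 - 44*l + 16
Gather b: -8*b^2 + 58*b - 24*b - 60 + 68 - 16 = -8*b^2 + 34*b - 8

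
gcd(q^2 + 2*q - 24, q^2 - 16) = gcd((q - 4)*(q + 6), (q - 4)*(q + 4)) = q - 4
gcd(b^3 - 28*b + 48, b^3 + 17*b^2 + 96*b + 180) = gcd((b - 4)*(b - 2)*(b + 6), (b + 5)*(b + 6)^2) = b + 6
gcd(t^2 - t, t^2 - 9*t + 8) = t - 1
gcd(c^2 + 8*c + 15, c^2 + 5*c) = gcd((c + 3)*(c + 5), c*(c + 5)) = c + 5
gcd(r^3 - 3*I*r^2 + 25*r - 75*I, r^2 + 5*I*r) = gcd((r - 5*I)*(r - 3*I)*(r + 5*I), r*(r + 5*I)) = r + 5*I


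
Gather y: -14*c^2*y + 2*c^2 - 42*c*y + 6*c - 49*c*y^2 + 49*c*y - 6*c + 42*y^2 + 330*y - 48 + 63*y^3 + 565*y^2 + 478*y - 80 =2*c^2 + 63*y^3 + y^2*(607 - 49*c) + y*(-14*c^2 + 7*c + 808) - 128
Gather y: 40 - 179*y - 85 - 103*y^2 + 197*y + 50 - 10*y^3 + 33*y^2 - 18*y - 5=-10*y^3 - 70*y^2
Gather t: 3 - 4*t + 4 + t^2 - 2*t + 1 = t^2 - 6*t + 8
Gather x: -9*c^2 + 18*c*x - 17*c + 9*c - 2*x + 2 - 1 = -9*c^2 - 8*c + x*(18*c - 2) + 1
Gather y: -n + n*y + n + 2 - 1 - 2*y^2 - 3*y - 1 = -2*y^2 + y*(n - 3)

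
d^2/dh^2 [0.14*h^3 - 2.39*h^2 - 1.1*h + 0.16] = 0.84*h - 4.78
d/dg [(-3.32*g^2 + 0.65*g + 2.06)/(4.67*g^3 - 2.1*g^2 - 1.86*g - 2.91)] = (15.5044*g^4 - 6.071*g^3 - 21.3204*g^2 + 27.9744*g + 1.9401)/(21.8089*g^6 - 19.614*g^5 - 12.9624*g^4 - 19.3674*g^3 + 15.6816*g^2 + 10.8252*g + 8.4681)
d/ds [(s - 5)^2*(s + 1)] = 3*(s - 5)*(s - 1)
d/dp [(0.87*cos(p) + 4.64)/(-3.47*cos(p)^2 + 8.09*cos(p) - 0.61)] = (-3.0189*cos(p)^2 - 32.2016*cos(p) + 38.0683)*sin(p)/(12.0409*cos(p)^4 - 56.1446*cos(p)^3 + 69.6815*cos(p)^2 - 9.8698*cos(p) + 0.3721)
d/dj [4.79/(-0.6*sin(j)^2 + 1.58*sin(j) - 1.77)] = (5.748*sin(j) - 7.5682)*cos(j)/(0.6*sin(j)^2 - 1.58*sin(j) + 1.77)^2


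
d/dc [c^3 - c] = 3*c^2 - 1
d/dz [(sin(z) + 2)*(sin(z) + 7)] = (2*sin(z) + 9)*cos(z)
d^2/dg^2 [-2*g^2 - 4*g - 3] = -4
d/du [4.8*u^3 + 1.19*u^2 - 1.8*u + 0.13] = 14.4*u^2 + 2.38*u - 1.8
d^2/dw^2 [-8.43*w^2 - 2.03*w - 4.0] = -16.8600000000000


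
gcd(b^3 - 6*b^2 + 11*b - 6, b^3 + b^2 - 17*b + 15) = b^2 - 4*b + 3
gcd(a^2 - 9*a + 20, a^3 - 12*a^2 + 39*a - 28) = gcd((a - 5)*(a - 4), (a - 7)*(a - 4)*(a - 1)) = a - 4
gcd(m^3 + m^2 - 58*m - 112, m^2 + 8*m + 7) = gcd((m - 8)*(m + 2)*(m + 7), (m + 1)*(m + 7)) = m + 7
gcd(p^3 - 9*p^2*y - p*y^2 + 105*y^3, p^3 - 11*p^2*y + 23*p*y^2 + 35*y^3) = p^2 - 12*p*y + 35*y^2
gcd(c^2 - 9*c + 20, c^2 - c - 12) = c - 4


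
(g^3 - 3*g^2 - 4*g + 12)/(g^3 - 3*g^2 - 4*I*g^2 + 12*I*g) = (g^2 - 4)/(g*(g - 4*I))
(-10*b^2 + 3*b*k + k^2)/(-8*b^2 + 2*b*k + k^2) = (5*b + k)/(4*b + k)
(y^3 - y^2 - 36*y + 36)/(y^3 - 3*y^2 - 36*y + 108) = (y - 1)/(y - 3)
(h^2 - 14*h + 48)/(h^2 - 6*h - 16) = (h - 6)/(h + 2)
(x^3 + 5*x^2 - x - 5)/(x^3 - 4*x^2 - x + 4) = (x + 5)/(x - 4)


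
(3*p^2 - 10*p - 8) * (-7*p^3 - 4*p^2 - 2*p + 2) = -21*p^5 + 58*p^4 + 90*p^3 + 58*p^2 - 4*p - 16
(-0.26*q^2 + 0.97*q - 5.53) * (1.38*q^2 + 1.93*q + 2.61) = -0.3588*q^4 + 0.8368*q^3 - 6.4379*q^2 - 8.1412*q - 14.4333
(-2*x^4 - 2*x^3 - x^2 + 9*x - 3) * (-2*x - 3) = 4*x^5 + 10*x^4 + 8*x^3 - 15*x^2 - 21*x + 9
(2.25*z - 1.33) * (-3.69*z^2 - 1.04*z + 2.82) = -8.3025*z^3 + 2.5677*z^2 + 7.7282*z - 3.7506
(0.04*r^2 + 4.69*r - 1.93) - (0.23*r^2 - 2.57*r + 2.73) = -0.19*r^2 + 7.26*r - 4.66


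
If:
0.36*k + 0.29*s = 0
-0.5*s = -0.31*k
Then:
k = 0.00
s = 0.00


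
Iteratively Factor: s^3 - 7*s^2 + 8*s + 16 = (s - 4)*(s^2 - 3*s - 4) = (s - 4)*(s + 1)*(s - 4)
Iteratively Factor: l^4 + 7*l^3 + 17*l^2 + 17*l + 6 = (l + 1)*(l^3 + 6*l^2 + 11*l + 6) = (l + 1)*(l + 2)*(l^2 + 4*l + 3) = (l + 1)*(l + 2)*(l + 3)*(l + 1)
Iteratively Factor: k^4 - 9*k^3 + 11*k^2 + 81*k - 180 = (k - 5)*(k^3 - 4*k^2 - 9*k + 36) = (k - 5)*(k - 3)*(k^2 - k - 12) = (k - 5)*(k - 4)*(k - 3)*(k + 3)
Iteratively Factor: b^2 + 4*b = (b)*(b + 4)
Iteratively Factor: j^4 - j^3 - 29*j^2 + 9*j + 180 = (j + 3)*(j^3 - 4*j^2 - 17*j + 60) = (j - 5)*(j + 3)*(j^2 + j - 12) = (j - 5)*(j + 3)*(j + 4)*(j - 3)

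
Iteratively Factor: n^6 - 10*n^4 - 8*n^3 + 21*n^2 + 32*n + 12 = (n - 2)*(n^5 + 2*n^4 - 6*n^3 - 20*n^2 - 19*n - 6) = (n - 2)*(n + 1)*(n^4 + n^3 - 7*n^2 - 13*n - 6) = (n - 2)*(n + 1)^2*(n^3 - 7*n - 6) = (n - 2)*(n + 1)^2*(n + 2)*(n^2 - 2*n - 3) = (n - 3)*(n - 2)*(n + 1)^2*(n + 2)*(n + 1)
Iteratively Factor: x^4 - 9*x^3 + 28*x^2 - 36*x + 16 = (x - 2)*(x^3 - 7*x^2 + 14*x - 8) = (x - 2)^2*(x^2 - 5*x + 4) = (x - 2)^2*(x - 1)*(x - 4)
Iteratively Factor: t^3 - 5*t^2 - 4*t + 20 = (t - 2)*(t^2 - 3*t - 10) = (t - 2)*(t + 2)*(t - 5)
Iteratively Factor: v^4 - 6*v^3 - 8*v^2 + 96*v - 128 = (v - 4)*(v^3 - 2*v^2 - 16*v + 32) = (v - 4)*(v + 4)*(v^2 - 6*v + 8) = (v - 4)*(v - 2)*(v + 4)*(v - 4)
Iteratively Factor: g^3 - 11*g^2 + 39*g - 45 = (g - 5)*(g^2 - 6*g + 9) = (g - 5)*(g - 3)*(g - 3)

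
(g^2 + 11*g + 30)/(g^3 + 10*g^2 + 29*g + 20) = (g + 6)/(g^2 + 5*g + 4)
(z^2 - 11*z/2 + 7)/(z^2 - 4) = (z - 7/2)/(z + 2)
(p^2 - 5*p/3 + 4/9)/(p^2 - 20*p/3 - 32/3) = (-9*p^2 + 15*p - 4)/(3*(-3*p^2 + 20*p + 32))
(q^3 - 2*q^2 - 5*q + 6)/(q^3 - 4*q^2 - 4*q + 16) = (q^2 - 4*q + 3)/(q^2 - 6*q + 8)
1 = 1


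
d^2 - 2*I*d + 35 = (d - 7*I)*(d + 5*I)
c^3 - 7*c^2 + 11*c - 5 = (c - 5)*(c - 1)^2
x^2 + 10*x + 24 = (x + 4)*(x + 6)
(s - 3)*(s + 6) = s^2 + 3*s - 18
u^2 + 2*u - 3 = (u - 1)*(u + 3)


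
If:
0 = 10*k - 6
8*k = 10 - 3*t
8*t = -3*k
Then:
No Solution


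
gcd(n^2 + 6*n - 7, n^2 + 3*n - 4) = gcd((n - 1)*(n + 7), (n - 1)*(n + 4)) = n - 1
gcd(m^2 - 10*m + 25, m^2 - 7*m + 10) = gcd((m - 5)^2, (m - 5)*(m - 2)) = m - 5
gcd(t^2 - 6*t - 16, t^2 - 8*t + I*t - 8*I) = t - 8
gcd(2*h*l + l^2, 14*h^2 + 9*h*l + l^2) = 2*h + l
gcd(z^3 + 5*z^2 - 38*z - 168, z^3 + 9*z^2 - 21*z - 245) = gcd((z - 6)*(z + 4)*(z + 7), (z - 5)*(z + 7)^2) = z + 7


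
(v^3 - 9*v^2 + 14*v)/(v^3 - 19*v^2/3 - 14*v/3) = 3*(v - 2)/(3*v + 2)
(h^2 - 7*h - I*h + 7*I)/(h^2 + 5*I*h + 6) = (h - 7)/(h + 6*I)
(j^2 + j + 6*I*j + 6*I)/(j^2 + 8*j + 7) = (j + 6*I)/(j + 7)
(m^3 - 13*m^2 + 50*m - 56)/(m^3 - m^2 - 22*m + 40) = (m - 7)/(m + 5)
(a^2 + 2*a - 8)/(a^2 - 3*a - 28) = (a - 2)/(a - 7)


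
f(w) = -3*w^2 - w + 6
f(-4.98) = -63.42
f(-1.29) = 2.30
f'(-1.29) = 6.74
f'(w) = -6*w - 1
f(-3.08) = -19.38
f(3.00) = -24.00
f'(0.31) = -2.86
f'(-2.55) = 14.30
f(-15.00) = -654.00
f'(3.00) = -19.00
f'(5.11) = -31.66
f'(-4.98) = 28.88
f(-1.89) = -2.83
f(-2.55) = -10.96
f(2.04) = -8.52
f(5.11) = -77.45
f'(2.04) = -13.24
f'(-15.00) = 89.00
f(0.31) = 5.40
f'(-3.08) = 17.48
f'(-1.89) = 10.34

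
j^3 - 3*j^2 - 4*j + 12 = (j - 3)*(j - 2)*(j + 2)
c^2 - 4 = (c - 2)*(c + 2)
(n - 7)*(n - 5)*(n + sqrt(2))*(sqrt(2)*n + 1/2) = sqrt(2)*n^4 - 12*sqrt(2)*n^3 + 5*n^3/2 - 30*n^2 + 71*sqrt(2)*n^2/2 - 6*sqrt(2)*n + 175*n/2 + 35*sqrt(2)/2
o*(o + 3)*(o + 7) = o^3 + 10*o^2 + 21*o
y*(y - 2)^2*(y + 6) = y^4 + 2*y^3 - 20*y^2 + 24*y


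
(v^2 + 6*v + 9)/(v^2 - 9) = (v + 3)/(v - 3)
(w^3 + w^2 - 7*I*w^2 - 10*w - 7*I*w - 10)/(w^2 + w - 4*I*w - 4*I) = (w^2 - 7*I*w - 10)/(w - 4*I)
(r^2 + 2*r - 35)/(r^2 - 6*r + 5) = (r + 7)/(r - 1)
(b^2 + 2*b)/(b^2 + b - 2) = b/(b - 1)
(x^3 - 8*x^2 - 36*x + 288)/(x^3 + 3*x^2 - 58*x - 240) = (x - 6)/(x + 5)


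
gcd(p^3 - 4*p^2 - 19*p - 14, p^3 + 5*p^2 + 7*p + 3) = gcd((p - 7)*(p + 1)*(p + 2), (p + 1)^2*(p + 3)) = p + 1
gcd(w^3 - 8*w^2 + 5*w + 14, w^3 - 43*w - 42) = w^2 - 6*w - 7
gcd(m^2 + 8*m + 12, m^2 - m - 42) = m + 6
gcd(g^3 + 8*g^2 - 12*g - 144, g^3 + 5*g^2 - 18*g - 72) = g^2 + 2*g - 24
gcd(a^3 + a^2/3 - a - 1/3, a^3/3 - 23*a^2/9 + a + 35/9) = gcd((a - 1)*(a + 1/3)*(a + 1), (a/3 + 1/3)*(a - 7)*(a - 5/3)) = a + 1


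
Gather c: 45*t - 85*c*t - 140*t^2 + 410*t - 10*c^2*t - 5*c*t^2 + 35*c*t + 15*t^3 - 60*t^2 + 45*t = -10*c^2*t + c*(-5*t^2 - 50*t) + 15*t^3 - 200*t^2 + 500*t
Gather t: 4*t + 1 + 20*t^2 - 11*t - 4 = 20*t^2 - 7*t - 3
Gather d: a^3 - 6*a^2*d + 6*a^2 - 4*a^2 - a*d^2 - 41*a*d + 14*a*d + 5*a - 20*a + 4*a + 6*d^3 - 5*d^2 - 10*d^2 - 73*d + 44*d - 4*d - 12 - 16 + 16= a^3 + 2*a^2 - 11*a + 6*d^3 + d^2*(-a - 15) + d*(-6*a^2 - 27*a - 33) - 12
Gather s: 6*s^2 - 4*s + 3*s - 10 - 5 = 6*s^2 - s - 15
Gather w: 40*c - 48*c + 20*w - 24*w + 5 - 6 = -8*c - 4*w - 1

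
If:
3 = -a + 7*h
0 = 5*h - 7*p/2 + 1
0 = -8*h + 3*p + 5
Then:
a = 209/26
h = 41/26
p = 33/13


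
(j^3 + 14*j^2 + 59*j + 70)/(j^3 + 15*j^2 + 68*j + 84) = (j + 5)/(j + 6)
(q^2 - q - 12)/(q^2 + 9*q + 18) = (q - 4)/(q + 6)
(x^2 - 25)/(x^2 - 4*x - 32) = (25 - x^2)/(-x^2 + 4*x + 32)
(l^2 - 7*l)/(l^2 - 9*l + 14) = l/(l - 2)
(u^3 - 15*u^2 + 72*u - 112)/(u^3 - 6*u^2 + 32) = (u - 7)/(u + 2)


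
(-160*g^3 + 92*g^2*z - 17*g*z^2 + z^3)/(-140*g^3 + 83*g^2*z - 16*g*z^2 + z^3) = (-8*g + z)/(-7*g + z)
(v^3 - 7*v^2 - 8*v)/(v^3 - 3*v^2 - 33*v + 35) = v*(v^2 - 7*v - 8)/(v^3 - 3*v^2 - 33*v + 35)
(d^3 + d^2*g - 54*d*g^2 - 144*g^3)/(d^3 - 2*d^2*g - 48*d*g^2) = (d + 3*g)/d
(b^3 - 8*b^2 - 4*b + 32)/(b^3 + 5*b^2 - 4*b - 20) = (b - 8)/(b + 5)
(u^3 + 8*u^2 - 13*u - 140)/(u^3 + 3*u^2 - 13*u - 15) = (u^2 + 3*u - 28)/(u^2 - 2*u - 3)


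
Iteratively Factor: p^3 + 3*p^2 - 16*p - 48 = (p - 4)*(p^2 + 7*p + 12) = (p - 4)*(p + 3)*(p + 4)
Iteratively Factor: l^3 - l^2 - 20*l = (l + 4)*(l^2 - 5*l) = (l - 5)*(l + 4)*(l)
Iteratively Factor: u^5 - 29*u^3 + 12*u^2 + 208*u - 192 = (u - 1)*(u^4 + u^3 - 28*u^2 - 16*u + 192) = (u - 1)*(u + 4)*(u^3 - 3*u^2 - 16*u + 48) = (u - 3)*(u - 1)*(u + 4)*(u^2 - 16) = (u - 3)*(u - 1)*(u + 4)^2*(u - 4)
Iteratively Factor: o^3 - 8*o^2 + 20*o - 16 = (o - 4)*(o^2 - 4*o + 4) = (o - 4)*(o - 2)*(o - 2)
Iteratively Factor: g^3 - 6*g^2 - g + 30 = (g - 5)*(g^2 - g - 6) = (g - 5)*(g - 3)*(g + 2)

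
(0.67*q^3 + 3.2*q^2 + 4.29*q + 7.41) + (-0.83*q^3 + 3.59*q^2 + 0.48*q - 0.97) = -0.16*q^3 + 6.79*q^2 + 4.77*q + 6.44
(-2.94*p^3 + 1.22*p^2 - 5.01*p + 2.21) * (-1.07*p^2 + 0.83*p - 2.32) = 3.1458*p^5 - 3.7456*p^4 + 13.1941*p^3 - 9.3534*p^2 + 13.4575*p - 5.1272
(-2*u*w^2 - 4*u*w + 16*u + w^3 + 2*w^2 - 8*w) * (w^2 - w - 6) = -2*u*w^4 - 2*u*w^3 + 32*u*w^2 + 8*u*w - 96*u + w^5 + w^4 - 16*w^3 - 4*w^2 + 48*w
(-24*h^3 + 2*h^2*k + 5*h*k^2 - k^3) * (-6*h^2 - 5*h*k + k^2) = 144*h^5 + 108*h^4*k - 64*h^3*k^2 - 17*h^2*k^3 + 10*h*k^4 - k^5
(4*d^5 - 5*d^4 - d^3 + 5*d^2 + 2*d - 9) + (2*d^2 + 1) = 4*d^5 - 5*d^4 - d^3 + 7*d^2 + 2*d - 8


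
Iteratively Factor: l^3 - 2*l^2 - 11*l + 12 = (l + 3)*(l^2 - 5*l + 4) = (l - 4)*(l + 3)*(l - 1)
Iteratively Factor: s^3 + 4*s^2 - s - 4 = (s + 1)*(s^2 + 3*s - 4) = (s - 1)*(s + 1)*(s + 4)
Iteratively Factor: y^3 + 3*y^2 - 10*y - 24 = (y + 4)*(y^2 - y - 6) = (y + 2)*(y + 4)*(y - 3)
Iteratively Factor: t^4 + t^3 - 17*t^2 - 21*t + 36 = (t - 1)*(t^3 + 2*t^2 - 15*t - 36) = (t - 1)*(t + 3)*(t^2 - t - 12) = (t - 4)*(t - 1)*(t + 3)*(t + 3)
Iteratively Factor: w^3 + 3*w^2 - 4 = (w - 1)*(w^2 + 4*w + 4) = (w - 1)*(w + 2)*(w + 2)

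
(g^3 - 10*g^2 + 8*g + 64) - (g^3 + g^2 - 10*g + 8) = -11*g^2 + 18*g + 56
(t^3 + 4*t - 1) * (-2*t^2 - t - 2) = -2*t^5 - t^4 - 10*t^3 - 2*t^2 - 7*t + 2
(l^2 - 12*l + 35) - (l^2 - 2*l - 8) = 43 - 10*l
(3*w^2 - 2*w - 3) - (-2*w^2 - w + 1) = 5*w^2 - w - 4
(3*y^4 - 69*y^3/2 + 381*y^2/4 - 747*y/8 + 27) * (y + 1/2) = 3*y^5 - 33*y^4 + 78*y^3 - 183*y^2/4 - 315*y/16 + 27/2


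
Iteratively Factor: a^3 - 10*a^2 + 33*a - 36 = (a - 4)*(a^2 - 6*a + 9) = (a - 4)*(a - 3)*(a - 3)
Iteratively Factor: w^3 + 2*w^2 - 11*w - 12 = (w - 3)*(w^2 + 5*w + 4) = (w - 3)*(w + 4)*(w + 1)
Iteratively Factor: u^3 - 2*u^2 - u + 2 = (u + 1)*(u^2 - 3*u + 2) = (u - 2)*(u + 1)*(u - 1)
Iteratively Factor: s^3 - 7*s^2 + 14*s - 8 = (s - 4)*(s^2 - 3*s + 2) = (s - 4)*(s - 1)*(s - 2)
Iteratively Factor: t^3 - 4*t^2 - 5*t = (t + 1)*(t^2 - 5*t) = (t - 5)*(t + 1)*(t)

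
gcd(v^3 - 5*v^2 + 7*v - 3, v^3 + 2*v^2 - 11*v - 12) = v - 3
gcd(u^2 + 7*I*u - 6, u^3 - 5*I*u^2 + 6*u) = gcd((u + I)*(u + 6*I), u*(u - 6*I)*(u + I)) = u + I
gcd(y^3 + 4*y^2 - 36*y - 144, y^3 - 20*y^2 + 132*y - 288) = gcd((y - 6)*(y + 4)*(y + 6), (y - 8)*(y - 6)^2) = y - 6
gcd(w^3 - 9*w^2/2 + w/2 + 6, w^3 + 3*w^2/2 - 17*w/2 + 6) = w - 3/2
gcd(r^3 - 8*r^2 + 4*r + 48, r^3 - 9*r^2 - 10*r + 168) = r - 6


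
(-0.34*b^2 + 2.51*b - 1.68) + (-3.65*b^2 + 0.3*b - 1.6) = -3.99*b^2 + 2.81*b - 3.28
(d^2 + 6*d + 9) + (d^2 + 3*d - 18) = 2*d^2 + 9*d - 9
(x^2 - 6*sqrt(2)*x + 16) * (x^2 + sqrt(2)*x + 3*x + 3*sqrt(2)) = x^4 - 5*sqrt(2)*x^3 + 3*x^3 - 15*sqrt(2)*x^2 + 4*x^2 + 12*x + 16*sqrt(2)*x + 48*sqrt(2)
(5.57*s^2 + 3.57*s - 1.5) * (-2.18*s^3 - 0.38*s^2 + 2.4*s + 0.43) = -12.1426*s^5 - 9.8992*s^4 + 15.2814*s^3 + 11.5331*s^2 - 2.0649*s - 0.645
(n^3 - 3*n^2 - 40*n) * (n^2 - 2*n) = n^5 - 5*n^4 - 34*n^3 + 80*n^2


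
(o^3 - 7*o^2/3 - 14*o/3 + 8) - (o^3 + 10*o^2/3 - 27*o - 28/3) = -17*o^2/3 + 67*o/3 + 52/3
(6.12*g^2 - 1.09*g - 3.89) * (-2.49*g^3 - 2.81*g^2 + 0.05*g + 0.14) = -15.2388*g^5 - 14.4831*g^4 + 13.055*g^3 + 11.7332*g^2 - 0.3471*g - 0.5446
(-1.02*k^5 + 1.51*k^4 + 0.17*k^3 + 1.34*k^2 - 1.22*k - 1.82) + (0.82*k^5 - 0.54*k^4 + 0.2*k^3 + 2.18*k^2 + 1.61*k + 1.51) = -0.2*k^5 + 0.97*k^4 + 0.37*k^3 + 3.52*k^2 + 0.39*k - 0.31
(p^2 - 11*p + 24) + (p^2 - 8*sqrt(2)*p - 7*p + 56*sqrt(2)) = 2*p^2 - 18*p - 8*sqrt(2)*p + 24 + 56*sqrt(2)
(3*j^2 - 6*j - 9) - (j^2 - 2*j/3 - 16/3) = 2*j^2 - 16*j/3 - 11/3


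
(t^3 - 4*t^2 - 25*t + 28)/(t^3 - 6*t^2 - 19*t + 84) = (t - 1)/(t - 3)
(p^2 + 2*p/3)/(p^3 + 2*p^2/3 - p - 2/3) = p/(p^2 - 1)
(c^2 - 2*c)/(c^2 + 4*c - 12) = c/(c + 6)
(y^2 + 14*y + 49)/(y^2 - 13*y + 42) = (y^2 + 14*y + 49)/(y^2 - 13*y + 42)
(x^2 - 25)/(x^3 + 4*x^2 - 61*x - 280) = (x - 5)/(x^2 - x - 56)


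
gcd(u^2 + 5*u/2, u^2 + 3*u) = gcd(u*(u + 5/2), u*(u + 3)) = u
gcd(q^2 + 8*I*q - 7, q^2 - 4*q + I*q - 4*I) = q + I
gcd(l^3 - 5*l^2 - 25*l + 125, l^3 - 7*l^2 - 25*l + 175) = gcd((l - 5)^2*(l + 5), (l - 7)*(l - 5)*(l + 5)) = l^2 - 25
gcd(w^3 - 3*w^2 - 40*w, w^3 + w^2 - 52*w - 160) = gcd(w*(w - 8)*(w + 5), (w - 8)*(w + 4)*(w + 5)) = w^2 - 3*w - 40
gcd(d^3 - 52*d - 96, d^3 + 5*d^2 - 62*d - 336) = d^2 - 2*d - 48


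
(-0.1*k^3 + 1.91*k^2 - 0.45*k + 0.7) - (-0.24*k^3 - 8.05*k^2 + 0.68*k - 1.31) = 0.14*k^3 + 9.96*k^2 - 1.13*k + 2.01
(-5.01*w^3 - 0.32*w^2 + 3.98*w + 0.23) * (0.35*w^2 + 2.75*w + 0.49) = -1.7535*w^5 - 13.8895*w^4 - 1.9419*w^3 + 10.8687*w^2 + 2.5827*w + 0.1127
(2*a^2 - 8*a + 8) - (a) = 2*a^2 - 9*a + 8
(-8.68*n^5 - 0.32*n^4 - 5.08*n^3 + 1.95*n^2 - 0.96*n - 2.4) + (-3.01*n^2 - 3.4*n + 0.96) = -8.68*n^5 - 0.32*n^4 - 5.08*n^3 - 1.06*n^2 - 4.36*n - 1.44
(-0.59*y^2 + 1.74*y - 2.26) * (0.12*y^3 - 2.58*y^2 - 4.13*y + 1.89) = -0.0708*y^5 + 1.731*y^4 - 2.3237*y^3 - 2.4705*y^2 + 12.6224*y - 4.2714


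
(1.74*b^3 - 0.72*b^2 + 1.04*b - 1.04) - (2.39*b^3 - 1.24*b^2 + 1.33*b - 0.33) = -0.65*b^3 + 0.52*b^2 - 0.29*b - 0.71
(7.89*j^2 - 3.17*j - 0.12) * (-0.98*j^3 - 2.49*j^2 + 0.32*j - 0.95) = -7.7322*j^5 - 16.5395*j^4 + 10.5357*j^3 - 8.2111*j^2 + 2.9731*j + 0.114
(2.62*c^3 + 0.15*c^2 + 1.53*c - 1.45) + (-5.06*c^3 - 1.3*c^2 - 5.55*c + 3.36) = -2.44*c^3 - 1.15*c^2 - 4.02*c + 1.91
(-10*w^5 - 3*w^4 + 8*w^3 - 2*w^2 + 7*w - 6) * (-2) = 20*w^5 + 6*w^4 - 16*w^3 + 4*w^2 - 14*w + 12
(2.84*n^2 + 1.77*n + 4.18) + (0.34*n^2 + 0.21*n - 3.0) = 3.18*n^2 + 1.98*n + 1.18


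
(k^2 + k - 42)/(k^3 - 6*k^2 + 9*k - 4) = (k^2 + k - 42)/(k^3 - 6*k^2 + 9*k - 4)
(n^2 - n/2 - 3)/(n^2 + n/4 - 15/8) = 4*(n - 2)/(4*n - 5)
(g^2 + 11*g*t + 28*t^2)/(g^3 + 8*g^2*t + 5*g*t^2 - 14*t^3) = (-g - 4*t)/(-g^2 - g*t + 2*t^2)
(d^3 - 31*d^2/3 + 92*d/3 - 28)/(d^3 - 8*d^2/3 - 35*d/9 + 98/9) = 3*(d^2 - 8*d + 12)/(3*d^2 - d - 14)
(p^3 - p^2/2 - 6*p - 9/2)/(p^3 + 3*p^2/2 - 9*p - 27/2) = (p + 1)/(p + 3)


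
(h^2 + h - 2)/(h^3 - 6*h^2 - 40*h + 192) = (h^2 + h - 2)/(h^3 - 6*h^2 - 40*h + 192)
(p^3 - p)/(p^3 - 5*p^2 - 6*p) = (p - 1)/(p - 6)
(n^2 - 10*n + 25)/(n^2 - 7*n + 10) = (n - 5)/(n - 2)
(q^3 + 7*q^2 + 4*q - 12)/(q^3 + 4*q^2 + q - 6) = (q + 6)/(q + 3)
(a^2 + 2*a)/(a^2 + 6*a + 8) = a/(a + 4)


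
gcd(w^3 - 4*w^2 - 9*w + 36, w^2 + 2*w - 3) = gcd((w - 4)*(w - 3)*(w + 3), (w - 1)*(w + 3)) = w + 3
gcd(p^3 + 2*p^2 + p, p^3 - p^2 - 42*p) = p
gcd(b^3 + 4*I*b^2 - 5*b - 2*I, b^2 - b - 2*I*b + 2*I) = 1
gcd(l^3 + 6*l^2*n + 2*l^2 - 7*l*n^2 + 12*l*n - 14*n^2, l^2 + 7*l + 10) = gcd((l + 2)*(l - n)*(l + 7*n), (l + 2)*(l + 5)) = l + 2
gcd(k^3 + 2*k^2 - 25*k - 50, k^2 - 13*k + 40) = k - 5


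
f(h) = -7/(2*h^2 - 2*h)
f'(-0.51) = -11.92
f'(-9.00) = -0.00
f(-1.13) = -1.45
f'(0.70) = 31.75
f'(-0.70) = -5.93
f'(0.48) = -2.25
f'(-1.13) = -1.97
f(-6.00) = -0.08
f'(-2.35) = -0.32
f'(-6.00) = -0.03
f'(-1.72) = -0.71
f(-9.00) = -0.04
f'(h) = -7*(2 - 4*h)/(2*h^2 - 2*h)^2 = 7*(2*h - 1)/(2*h^2*(h - 1)^2)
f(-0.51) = -4.54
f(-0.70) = -2.94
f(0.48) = 14.02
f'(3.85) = 0.19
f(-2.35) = -0.44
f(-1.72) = -0.75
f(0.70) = 16.67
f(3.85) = -0.32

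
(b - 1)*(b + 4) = b^2 + 3*b - 4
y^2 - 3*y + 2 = (y - 2)*(y - 1)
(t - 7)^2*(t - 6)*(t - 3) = t^4 - 23*t^3 + 193*t^2 - 693*t + 882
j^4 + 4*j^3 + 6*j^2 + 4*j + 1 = (j + 1)^4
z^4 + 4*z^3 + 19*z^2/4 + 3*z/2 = z*(z + 1/2)*(z + 3/2)*(z + 2)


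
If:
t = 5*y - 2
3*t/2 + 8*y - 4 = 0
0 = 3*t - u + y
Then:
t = 8/31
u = 38/31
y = 14/31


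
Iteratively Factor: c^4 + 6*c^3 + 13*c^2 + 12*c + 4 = (c + 1)*(c^3 + 5*c^2 + 8*c + 4) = (c + 1)*(c + 2)*(c^2 + 3*c + 2) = (c + 1)^2*(c + 2)*(c + 2)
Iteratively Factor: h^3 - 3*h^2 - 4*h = (h + 1)*(h^2 - 4*h) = (h - 4)*(h + 1)*(h)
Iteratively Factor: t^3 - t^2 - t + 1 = (t - 1)*(t^2 - 1) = (t - 1)*(t + 1)*(t - 1)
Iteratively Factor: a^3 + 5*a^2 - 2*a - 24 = (a - 2)*(a^2 + 7*a + 12) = (a - 2)*(a + 4)*(a + 3)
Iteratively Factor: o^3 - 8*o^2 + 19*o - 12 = (o - 3)*(o^2 - 5*o + 4) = (o - 4)*(o - 3)*(o - 1)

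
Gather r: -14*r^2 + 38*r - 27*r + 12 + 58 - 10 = -14*r^2 + 11*r + 60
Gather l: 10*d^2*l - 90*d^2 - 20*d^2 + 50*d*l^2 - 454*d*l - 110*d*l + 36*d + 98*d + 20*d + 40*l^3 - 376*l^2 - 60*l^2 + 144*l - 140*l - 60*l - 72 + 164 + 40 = -110*d^2 + 154*d + 40*l^3 + l^2*(50*d - 436) + l*(10*d^2 - 564*d - 56) + 132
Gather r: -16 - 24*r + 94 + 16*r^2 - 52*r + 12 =16*r^2 - 76*r + 90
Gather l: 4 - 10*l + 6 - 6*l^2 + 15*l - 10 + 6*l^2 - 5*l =0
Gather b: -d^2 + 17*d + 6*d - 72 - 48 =-d^2 + 23*d - 120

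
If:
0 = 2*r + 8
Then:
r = -4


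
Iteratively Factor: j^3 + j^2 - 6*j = (j + 3)*(j^2 - 2*j) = j*(j + 3)*(j - 2)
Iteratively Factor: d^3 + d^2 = (d)*(d^2 + d) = d*(d + 1)*(d)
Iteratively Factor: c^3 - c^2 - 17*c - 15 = (c - 5)*(c^2 + 4*c + 3) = (c - 5)*(c + 3)*(c + 1)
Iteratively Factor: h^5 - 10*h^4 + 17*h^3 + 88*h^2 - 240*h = (h + 3)*(h^4 - 13*h^3 + 56*h^2 - 80*h) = h*(h + 3)*(h^3 - 13*h^2 + 56*h - 80) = h*(h - 4)*(h + 3)*(h^2 - 9*h + 20) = h*(h - 4)^2*(h + 3)*(h - 5)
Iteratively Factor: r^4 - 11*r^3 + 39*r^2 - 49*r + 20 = (r - 1)*(r^3 - 10*r^2 + 29*r - 20) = (r - 1)^2*(r^2 - 9*r + 20) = (r - 5)*(r - 1)^2*(r - 4)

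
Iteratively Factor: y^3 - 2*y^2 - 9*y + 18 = (y - 3)*(y^2 + y - 6) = (y - 3)*(y + 3)*(y - 2)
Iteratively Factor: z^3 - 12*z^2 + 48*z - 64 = (z - 4)*(z^2 - 8*z + 16) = (z - 4)^2*(z - 4)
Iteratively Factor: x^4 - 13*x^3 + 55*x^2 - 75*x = (x - 5)*(x^3 - 8*x^2 + 15*x) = (x - 5)^2*(x^2 - 3*x) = (x - 5)^2*(x - 3)*(x)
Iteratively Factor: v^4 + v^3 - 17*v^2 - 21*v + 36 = (v + 3)*(v^3 - 2*v^2 - 11*v + 12) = (v - 1)*(v + 3)*(v^2 - v - 12) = (v - 4)*(v - 1)*(v + 3)*(v + 3)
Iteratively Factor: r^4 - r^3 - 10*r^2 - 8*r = (r + 1)*(r^3 - 2*r^2 - 8*r) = r*(r + 1)*(r^2 - 2*r - 8) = r*(r - 4)*(r + 1)*(r + 2)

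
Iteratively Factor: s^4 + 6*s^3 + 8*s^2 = (s)*(s^3 + 6*s^2 + 8*s) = s^2*(s^2 + 6*s + 8) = s^2*(s + 2)*(s + 4)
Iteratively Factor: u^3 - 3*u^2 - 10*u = (u)*(u^2 - 3*u - 10) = u*(u - 5)*(u + 2)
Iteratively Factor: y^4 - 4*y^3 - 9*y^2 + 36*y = (y + 3)*(y^3 - 7*y^2 + 12*y) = (y - 3)*(y + 3)*(y^2 - 4*y) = y*(y - 3)*(y + 3)*(y - 4)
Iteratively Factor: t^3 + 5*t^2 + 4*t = (t + 1)*(t^2 + 4*t) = (t + 1)*(t + 4)*(t)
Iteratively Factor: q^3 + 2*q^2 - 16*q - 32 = (q + 4)*(q^2 - 2*q - 8) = (q + 2)*(q + 4)*(q - 4)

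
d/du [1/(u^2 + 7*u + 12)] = (-2*u - 7)/(u^2 + 7*u + 12)^2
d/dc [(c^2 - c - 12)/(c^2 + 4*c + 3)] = 5/(c^2 + 2*c + 1)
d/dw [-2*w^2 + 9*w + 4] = 9 - 4*w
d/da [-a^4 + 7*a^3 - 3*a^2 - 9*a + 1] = -4*a^3 + 21*a^2 - 6*a - 9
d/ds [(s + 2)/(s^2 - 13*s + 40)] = (s^2 - 13*s - (s + 2)*(2*s - 13) + 40)/(s^2 - 13*s + 40)^2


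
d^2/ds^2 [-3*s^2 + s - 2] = -6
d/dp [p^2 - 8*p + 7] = 2*p - 8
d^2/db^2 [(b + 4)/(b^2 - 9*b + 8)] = 2*((5 - 3*b)*(b^2 - 9*b + 8) + (b + 4)*(2*b - 9)^2)/(b^2 - 9*b + 8)^3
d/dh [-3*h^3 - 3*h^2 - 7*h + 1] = -9*h^2 - 6*h - 7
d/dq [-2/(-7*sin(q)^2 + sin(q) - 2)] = 2*(1 - 14*sin(q))*cos(q)/(7*sin(q)^2 - sin(q) + 2)^2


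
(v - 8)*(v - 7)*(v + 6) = v^3 - 9*v^2 - 34*v + 336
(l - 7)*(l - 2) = l^2 - 9*l + 14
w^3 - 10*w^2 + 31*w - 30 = (w - 5)*(w - 3)*(w - 2)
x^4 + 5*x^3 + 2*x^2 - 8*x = x*(x - 1)*(x + 2)*(x + 4)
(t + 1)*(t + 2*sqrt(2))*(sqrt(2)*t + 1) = sqrt(2)*t^3 + sqrt(2)*t^2 + 5*t^2 + 2*sqrt(2)*t + 5*t + 2*sqrt(2)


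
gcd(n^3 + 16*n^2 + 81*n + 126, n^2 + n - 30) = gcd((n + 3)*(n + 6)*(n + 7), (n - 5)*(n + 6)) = n + 6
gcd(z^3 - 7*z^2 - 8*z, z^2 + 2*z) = z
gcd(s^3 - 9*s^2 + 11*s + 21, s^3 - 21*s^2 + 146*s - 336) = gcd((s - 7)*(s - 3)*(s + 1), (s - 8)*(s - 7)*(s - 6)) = s - 7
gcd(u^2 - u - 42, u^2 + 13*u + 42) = u + 6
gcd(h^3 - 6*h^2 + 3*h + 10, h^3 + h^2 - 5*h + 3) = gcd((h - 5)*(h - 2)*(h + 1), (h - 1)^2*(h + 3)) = 1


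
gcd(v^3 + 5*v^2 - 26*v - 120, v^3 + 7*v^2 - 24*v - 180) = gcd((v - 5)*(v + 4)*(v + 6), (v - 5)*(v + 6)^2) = v^2 + v - 30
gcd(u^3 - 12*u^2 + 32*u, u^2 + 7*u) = u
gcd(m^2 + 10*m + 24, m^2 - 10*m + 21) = 1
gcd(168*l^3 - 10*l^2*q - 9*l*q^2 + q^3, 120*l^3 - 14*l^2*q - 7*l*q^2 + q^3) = -24*l^2 - 2*l*q + q^2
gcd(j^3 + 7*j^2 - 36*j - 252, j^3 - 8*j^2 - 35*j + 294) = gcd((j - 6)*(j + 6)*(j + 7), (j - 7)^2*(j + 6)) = j + 6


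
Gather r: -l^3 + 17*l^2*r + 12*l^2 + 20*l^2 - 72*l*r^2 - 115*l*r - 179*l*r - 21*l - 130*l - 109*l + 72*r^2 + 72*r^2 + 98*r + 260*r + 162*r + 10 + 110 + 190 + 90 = -l^3 + 32*l^2 - 260*l + r^2*(144 - 72*l) + r*(17*l^2 - 294*l + 520) + 400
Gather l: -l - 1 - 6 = -l - 7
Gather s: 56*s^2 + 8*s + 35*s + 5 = 56*s^2 + 43*s + 5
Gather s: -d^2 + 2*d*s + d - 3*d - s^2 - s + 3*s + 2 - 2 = -d^2 - 2*d - s^2 + s*(2*d + 2)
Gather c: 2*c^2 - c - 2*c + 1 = 2*c^2 - 3*c + 1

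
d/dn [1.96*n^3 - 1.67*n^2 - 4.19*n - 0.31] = 5.88*n^2 - 3.34*n - 4.19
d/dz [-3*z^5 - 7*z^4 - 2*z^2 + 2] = z*(-15*z^3 - 28*z^2 - 4)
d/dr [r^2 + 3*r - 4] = 2*r + 3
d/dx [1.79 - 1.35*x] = -1.35000000000000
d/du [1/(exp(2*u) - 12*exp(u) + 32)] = 2*(6 - exp(u))*exp(u)/(exp(2*u) - 12*exp(u) + 32)^2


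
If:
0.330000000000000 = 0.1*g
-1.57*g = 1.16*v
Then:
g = 3.30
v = -4.47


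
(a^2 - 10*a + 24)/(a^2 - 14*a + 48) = (a - 4)/(a - 8)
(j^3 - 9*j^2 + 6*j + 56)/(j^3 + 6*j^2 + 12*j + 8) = (j^2 - 11*j + 28)/(j^2 + 4*j + 4)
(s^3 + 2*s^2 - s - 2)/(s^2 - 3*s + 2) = (s^2 + 3*s + 2)/(s - 2)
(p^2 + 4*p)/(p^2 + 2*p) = (p + 4)/(p + 2)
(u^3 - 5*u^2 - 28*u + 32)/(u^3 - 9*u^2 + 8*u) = (u + 4)/u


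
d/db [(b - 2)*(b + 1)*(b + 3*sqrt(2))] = 3*b^2 - 2*b + 6*sqrt(2)*b - 3*sqrt(2) - 2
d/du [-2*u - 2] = -2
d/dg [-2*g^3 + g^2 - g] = -6*g^2 + 2*g - 1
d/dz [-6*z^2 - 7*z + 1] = -12*z - 7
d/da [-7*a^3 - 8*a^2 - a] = -21*a^2 - 16*a - 1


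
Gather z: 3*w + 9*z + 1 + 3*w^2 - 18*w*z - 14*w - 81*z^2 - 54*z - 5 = 3*w^2 - 11*w - 81*z^2 + z*(-18*w - 45) - 4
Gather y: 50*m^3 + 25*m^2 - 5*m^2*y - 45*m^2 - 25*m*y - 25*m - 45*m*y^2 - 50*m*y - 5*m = 50*m^3 - 20*m^2 - 45*m*y^2 - 30*m + y*(-5*m^2 - 75*m)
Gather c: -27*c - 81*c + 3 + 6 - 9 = -108*c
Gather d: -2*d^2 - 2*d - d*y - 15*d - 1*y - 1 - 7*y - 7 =-2*d^2 + d*(-y - 17) - 8*y - 8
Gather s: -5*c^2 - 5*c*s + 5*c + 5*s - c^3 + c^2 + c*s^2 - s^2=-c^3 - 4*c^2 + 5*c + s^2*(c - 1) + s*(5 - 5*c)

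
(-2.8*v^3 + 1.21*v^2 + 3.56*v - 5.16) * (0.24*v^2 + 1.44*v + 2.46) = -0.672*v^5 - 3.7416*v^4 - 4.2912*v^3 + 6.8646*v^2 + 1.3272*v - 12.6936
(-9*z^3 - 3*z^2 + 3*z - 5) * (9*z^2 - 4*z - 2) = -81*z^5 + 9*z^4 + 57*z^3 - 51*z^2 + 14*z + 10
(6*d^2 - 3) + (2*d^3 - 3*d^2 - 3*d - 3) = 2*d^3 + 3*d^2 - 3*d - 6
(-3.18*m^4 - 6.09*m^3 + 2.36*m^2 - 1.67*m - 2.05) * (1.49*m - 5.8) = -4.7382*m^5 + 9.3699*m^4 + 38.8384*m^3 - 16.1763*m^2 + 6.6315*m + 11.89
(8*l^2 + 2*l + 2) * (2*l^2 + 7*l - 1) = 16*l^4 + 60*l^3 + 10*l^2 + 12*l - 2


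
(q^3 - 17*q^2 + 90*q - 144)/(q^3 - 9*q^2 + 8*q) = (q^2 - 9*q + 18)/(q*(q - 1))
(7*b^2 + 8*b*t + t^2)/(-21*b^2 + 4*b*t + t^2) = (b + t)/(-3*b + t)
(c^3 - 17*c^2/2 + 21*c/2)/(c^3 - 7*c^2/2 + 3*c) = (c - 7)/(c - 2)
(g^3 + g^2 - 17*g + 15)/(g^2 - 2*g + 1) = (g^2 + 2*g - 15)/(g - 1)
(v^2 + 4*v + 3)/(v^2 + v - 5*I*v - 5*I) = (v + 3)/(v - 5*I)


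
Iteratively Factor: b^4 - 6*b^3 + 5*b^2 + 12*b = (b)*(b^3 - 6*b^2 + 5*b + 12) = b*(b - 3)*(b^2 - 3*b - 4) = b*(b - 3)*(b + 1)*(b - 4)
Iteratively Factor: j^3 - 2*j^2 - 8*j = (j)*(j^2 - 2*j - 8) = j*(j - 4)*(j + 2)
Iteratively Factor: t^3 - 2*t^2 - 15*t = (t - 5)*(t^2 + 3*t) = (t - 5)*(t + 3)*(t)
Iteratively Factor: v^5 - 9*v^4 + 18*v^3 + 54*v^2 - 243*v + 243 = (v - 3)*(v^4 - 6*v^3 + 54*v - 81) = (v - 3)^2*(v^3 - 3*v^2 - 9*v + 27) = (v - 3)^3*(v^2 - 9) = (v - 3)^3*(v + 3)*(v - 3)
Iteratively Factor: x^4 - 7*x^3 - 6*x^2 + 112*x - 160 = (x + 4)*(x^3 - 11*x^2 + 38*x - 40) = (x - 5)*(x + 4)*(x^2 - 6*x + 8) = (x - 5)*(x - 4)*(x + 4)*(x - 2)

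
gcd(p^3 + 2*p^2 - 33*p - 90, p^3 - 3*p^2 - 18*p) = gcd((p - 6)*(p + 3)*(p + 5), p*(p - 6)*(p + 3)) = p^2 - 3*p - 18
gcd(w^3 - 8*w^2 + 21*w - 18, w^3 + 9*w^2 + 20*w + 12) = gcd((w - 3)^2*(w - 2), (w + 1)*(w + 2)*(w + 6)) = 1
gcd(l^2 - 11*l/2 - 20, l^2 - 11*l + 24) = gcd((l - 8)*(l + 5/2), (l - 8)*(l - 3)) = l - 8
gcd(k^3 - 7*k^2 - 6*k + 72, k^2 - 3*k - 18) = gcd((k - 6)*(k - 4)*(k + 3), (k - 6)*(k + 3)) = k^2 - 3*k - 18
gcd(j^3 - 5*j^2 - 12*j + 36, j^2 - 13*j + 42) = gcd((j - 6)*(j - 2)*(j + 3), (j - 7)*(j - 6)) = j - 6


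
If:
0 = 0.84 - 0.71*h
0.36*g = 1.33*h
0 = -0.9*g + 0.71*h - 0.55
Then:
No Solution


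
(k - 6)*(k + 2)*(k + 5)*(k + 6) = k^4 + 7*k^3 - 26*k^2 - 252*k - 360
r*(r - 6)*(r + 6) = r^3 - 36*r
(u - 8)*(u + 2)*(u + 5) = u^3 - u^2 - 46*u - 80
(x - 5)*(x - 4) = x^2 - 9*x + 20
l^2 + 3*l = l*(l + 3)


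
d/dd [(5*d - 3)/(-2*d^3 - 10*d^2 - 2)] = (-5*d^3 - 25*d^2 + d*(3*d + 10)*(5*d - 3) - 5)/(2*(d^3 + 5*d^2 + 1)^2)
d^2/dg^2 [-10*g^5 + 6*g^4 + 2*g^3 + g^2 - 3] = -200*g^3 + 72*g^2 + 12*g + 2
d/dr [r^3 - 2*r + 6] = 3*r^2 - 2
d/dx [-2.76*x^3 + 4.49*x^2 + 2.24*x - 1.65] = -8.28*x^2 + 8.98*x + 2.24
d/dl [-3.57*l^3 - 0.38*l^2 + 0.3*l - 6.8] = -10.71*l^2 - 0.76*l + 0.3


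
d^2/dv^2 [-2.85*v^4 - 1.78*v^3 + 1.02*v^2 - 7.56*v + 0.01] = -34.2*v^2 - 10.68*v + 2.04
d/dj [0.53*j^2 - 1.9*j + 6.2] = 1.06*j - 1.9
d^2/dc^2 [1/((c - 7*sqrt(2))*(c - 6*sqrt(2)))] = 2*(3*c^2 - 39*sqrt(2)*c + 254)/(c^6 - 39*sqrt(2)*c^5 + 1266*c^4 - 10946*sqrt(2)*c^3 + 106344*c^2 - 275184*sqrt(2)*c + 592704)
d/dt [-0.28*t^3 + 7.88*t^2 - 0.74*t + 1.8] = -0.84*t^2 + 15.76*t - 0.74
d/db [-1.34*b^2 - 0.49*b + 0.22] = -2.68*b - 0.49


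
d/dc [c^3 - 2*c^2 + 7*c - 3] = 3*c^2 - 4*c + 7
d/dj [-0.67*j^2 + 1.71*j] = 1.71 - 1.34*j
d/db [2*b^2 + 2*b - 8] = 4*b + 2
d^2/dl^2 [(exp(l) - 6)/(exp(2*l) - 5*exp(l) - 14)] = (exp(4*l) - 19*exp(3*l) + 174*exp(2*l) - 556*exp(l) + 616)*exp(l)/(exp(6*l) - 15*exp(5*l) + 33*exp(4*l) + 295*exp(3*l) - 462*exp(2*l) - 2940*exp(l) - 2744)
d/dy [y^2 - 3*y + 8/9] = 2*y - 3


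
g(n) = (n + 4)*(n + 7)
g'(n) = 2*n + 11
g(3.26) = 74.49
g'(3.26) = 17.52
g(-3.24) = 2.86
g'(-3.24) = 4.52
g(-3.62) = 1.28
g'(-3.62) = 3.76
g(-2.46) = 6.99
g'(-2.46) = 6.08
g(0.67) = 35.82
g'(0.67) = 12.34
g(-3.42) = 2.08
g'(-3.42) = 4.16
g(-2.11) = 9.24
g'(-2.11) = 6.78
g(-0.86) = 19.28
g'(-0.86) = 9.28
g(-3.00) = 4.00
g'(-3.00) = 5.00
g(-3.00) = 4.00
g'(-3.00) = 5.00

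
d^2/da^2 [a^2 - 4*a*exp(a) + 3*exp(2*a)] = -4*a*exp(a) + 12*exp(2*a) - 8*exp(a) + 2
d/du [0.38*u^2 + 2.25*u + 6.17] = 0.76*u + 2.25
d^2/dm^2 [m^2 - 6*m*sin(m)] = 6*m*sin(m) - 12*cos(m) + 2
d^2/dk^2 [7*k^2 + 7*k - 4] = 14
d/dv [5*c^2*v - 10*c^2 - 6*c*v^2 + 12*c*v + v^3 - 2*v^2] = 5*c^2 - 12*c*v + 12*c + 3*v^2 - 4*v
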